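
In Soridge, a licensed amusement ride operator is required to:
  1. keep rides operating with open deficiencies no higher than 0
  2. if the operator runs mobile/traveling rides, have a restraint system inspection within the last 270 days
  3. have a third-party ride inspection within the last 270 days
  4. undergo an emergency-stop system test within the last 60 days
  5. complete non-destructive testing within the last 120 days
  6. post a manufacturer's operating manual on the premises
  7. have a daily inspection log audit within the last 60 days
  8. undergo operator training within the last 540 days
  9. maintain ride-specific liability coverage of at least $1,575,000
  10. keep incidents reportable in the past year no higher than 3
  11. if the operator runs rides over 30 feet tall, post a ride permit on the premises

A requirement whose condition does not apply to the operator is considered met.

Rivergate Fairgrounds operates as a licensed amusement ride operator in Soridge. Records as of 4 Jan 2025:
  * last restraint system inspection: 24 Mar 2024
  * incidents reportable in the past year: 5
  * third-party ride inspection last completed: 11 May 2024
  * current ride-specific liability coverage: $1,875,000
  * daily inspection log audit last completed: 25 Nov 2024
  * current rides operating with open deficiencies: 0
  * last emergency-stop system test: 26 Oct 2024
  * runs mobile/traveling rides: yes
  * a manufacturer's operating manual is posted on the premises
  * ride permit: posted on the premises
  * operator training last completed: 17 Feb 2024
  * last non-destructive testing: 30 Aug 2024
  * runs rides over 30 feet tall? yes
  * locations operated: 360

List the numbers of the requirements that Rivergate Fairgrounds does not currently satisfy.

1. rides operating with open deficiencies 0 ≤ 0 → met
2. condition 'runs mobile/traveling rides' holds; restraint system inspection 286 days ago vs limit 270 → not met
3. third-party ride inspection 238 days ago vs limit 270 → met
4. emergency-stop system test 70 days ago vs limit 60 → not met
5. non-destructive testing 127 days ago vs limit 120 → not met
6. manufacturer's operating manual present → met
7. daily inspection log audit 40 days ago vs limit 60 → met
8. operator training 322 days ago vs limit 540 → met
9. ride-specific liability coverage $1,875,000 ≥ $1,575,000 → met
10. incidents reportable in the past year 5 > 3 → not met
11. condition 'runs rides over 30 feet tall' holds; ride permit present → met
Not met: 2, 4, 5, 10

2, 4, 5, 10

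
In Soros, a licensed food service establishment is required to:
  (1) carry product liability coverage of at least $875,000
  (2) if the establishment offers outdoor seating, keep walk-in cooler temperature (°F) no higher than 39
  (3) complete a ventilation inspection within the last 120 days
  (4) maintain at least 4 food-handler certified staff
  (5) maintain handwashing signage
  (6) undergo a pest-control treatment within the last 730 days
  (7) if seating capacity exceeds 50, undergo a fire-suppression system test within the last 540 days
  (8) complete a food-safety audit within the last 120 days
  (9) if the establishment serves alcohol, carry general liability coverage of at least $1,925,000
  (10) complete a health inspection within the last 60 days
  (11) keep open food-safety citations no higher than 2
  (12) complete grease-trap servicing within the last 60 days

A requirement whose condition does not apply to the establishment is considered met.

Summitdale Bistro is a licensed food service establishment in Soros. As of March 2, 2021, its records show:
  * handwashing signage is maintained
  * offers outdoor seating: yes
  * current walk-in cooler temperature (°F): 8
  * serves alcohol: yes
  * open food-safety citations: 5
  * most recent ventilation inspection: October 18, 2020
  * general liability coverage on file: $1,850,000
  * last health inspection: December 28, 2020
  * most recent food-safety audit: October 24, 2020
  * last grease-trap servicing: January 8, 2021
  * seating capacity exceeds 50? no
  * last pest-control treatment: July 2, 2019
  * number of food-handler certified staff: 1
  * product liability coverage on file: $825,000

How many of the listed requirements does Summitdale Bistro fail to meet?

7

1. product liability coverage $825,000 < $875,000 → not met
2. condition 'offers outdoor seating' holds; walk-in cooler temperature (°F) 8 ≤ 39 → met
3. ventilation inspection 135 days ago vs limit 120 → not met
4. food-handler certified staff 1 < 4 → not met
5. handwashing signage present → met
6. pest-control treatment 609 days ago vs limit 730 → met
7. condition 'seating capacity exceeds 50' does not hold → requirement n/a → met
8. food-safety audit 129 days ago vs limit 120 → not met
9. condition 'serves alcohol' holds; general liability coverage $1,850,000 < $1,925,000 → not met
10. health inspection 64 days ago vs limit 60 → not met
11. open food-safety citations 5 > 2 → not met
12. grease-trap servicing 53 days ago vs limit 60 → met
Not met: 7 of 12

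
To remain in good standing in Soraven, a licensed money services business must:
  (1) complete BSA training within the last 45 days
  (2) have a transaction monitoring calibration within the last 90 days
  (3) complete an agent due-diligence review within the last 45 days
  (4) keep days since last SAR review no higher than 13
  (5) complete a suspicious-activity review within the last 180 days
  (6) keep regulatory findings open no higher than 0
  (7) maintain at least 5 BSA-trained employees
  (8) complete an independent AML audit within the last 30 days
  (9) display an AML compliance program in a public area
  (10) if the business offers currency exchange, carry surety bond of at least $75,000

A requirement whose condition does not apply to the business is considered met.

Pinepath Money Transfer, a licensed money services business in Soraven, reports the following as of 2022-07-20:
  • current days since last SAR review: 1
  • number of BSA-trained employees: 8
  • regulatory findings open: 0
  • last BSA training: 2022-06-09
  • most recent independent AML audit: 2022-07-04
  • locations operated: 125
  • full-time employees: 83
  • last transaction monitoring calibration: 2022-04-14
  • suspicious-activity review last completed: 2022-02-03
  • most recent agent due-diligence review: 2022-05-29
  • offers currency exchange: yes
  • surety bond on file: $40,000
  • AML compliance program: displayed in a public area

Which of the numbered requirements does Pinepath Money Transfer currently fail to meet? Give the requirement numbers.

2, 3, 10

1. BSA training 41 days ago vs limit 45 → met
2. transaction monitoring calibration 97 days ago vs limit 90 → not met
3. agent due-diligence review 52 days ago vs limit 45 → not met
4. days since last SAR review 1 ≤ 13 → met
5. suspicious-activity review 167 days ago vs limit 180 → met
6. regulatory findings open 0 ≤ 0 → met
7. BSA-trained employees 8 ≥ 5 → met
8. independent AML audit 16 days ago vs limit 30 → met
9. AML compliance program present → met
10. condition 'offers currency exchange' holds; surety bond $40,000 < $75,000 → not met
Not met: 2, 3, 10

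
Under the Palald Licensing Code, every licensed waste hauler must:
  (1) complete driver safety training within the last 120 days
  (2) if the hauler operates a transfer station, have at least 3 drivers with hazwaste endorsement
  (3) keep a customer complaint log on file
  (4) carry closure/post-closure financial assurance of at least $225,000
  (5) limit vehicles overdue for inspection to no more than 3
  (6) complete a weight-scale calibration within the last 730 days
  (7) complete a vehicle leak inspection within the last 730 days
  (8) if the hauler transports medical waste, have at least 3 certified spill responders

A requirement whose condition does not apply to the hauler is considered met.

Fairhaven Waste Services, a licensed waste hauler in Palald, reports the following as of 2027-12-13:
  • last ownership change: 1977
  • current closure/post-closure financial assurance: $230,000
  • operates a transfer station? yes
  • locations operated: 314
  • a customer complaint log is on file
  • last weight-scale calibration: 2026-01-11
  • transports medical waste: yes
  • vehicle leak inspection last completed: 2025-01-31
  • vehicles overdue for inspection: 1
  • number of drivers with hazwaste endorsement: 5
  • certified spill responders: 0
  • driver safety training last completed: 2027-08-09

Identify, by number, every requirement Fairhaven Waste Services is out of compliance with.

1, 7, 8

1. driver safety training 126 days ago vs limit 120 → not met
2. condition 'operates a transfer station' holds; drivers with hazwaste endorsement 5 ≥ 3 → met
3. customer complaint log present → met
4. closure/post-closure financial assurance $230,000 ≥ $225,000 → met
5. vehicles overdue for inspection 1 ≤ 3 → met
6. weight-scale calibration 701 days ago vs limit 730 → met
7. vehicle leak inspection 1046 days ago vs limit 730 → not met
8. condition 'transports medical waste' holds; certified spill responders 0 < 3 → not met
Not met: 1, 7, 8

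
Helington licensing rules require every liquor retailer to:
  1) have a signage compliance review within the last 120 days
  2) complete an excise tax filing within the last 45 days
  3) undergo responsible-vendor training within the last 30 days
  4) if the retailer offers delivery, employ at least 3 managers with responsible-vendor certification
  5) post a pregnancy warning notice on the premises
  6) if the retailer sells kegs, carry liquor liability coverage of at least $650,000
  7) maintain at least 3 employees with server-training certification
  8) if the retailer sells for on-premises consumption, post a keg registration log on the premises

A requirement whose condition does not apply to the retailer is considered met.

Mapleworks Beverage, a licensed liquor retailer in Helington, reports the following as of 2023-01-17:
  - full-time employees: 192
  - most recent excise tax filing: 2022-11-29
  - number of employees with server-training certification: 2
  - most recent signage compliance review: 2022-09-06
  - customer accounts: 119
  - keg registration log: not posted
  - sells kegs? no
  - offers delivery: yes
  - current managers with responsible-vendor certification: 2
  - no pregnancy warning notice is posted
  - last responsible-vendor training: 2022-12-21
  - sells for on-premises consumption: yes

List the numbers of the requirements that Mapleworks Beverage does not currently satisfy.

1, 2, 4, 5, 7, 8

1. signage compliance review 133 days ago vs limit 120 → not met
2. excise tax filing 49 days ago vs limit 45 → not met
3. responsible-vendor training 27 days ago vs limit 30 → met
4. condition 'offers delivery' holds; managers with responsible-vendor certification 2 < 3 → not met
5. pregnancy warning notice absent → not met
6. condition 'sells kegs' does not hold → requirement n/a → met
7. employees with server-training certification 2 < 3 → not met
8. condition 'sells for on-premises consumption' holds; keg registration log absent → not met
Not met: 1, 2, 4, 5, 7, 8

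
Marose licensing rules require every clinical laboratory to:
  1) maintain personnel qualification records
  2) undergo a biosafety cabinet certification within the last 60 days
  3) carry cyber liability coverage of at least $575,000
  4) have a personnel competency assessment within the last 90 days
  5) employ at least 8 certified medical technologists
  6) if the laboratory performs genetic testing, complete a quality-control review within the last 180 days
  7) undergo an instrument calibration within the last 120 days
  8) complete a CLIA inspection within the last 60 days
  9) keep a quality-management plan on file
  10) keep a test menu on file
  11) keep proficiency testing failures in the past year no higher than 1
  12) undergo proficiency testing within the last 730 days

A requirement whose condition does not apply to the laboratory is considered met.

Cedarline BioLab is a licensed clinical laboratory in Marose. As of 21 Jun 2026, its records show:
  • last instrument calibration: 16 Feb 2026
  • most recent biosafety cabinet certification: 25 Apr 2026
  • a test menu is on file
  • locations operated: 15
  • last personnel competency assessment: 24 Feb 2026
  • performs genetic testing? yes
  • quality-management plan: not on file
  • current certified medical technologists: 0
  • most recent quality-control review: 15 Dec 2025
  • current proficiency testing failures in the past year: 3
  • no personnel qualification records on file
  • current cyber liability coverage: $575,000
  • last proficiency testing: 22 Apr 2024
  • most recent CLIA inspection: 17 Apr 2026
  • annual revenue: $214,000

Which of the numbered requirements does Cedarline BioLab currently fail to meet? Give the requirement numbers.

1, 4, 5, 6, 7, 8, 9, 11, 12

1. personnel qualification records absent → not met
2. biosafety cabinet certification 57 days ago vs limit 60 → met
3. cyber liability coverage $575,000 ≥ $575,000 → met
4. personnel competency assessment 117 days ago vs limit 90 → not met
5. certified medical technologists 0 < 8 → not met
6. condition 'performs genetic testing' holds; quality-control review 188 days ago vs limit 180 → not met
7. instrument calibration 125 days ago vs limit 120 → not met
8. CLIA inspection 65 days ago vs limit 60 → not met
9. quality-management plan absent → not met
10. test menu present → met
11. proficiency testing failures in the past year 3 > 1 → not met
12. proficiency testing 790 days ago vs limit 730 → not met
Not met: 1, 4, 5, 6, 7, 8, 9, 11, 12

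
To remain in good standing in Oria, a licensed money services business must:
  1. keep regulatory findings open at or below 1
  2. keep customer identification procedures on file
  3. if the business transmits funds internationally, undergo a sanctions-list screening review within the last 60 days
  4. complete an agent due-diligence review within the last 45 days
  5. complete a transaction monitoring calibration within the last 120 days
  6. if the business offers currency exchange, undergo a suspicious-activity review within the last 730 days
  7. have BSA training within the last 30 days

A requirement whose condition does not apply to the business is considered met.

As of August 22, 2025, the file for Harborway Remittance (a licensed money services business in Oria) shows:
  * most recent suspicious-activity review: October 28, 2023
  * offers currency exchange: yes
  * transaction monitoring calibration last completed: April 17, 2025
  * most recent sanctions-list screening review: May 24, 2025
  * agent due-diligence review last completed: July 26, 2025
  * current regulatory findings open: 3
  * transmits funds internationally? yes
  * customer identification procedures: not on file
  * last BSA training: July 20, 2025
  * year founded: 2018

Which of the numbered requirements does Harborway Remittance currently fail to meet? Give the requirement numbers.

1, 2, 3, 5, 7

1. regulatory findings open 3 > 1 → not met
2. customer identification procedures absent → not met
3. condition 'transmits funds internationally' holds; sanctions-list screening review 90 days ago vs limit 60 → not met
4. agent due-diligence review 27 days ago vs limit 45 → met
5. transaction monitoring calibration 127 days ago vs limit 120 → not met
6. condition 'offers currency exchange' holds; suspicious-activity review 664 days ago vs limit 730 → met
7. BSA training 33 days ago vs limit 30 → not met
Not met: 1, 2, 3, 5, 7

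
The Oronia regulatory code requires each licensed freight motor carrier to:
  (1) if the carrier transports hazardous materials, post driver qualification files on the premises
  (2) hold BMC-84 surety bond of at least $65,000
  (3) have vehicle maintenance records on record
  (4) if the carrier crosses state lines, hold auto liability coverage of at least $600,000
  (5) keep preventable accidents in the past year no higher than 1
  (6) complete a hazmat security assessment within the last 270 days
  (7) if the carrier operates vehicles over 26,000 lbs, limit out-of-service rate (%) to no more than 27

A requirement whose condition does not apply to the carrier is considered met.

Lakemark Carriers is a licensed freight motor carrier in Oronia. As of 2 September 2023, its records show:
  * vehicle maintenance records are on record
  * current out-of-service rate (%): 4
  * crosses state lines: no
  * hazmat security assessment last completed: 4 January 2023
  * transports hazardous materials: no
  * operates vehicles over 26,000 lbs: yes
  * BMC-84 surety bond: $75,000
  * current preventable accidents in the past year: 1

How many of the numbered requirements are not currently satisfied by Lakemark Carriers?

0

1. condition 'transports hazardous materials' does not hold → requirement n/a → met
2. BMC-84 surety bond $75,000 ≥ $65,000 → met
3. vehicle maintenance records present → met
4. condition 'crosses state lines' does not hold → requirement n/a → met
5. preventable accidents in the past year 1 ≤ 1 → met
6. hazmat security assessment 241 days ago vs limit 270 → met
7. condition 'operates vehicles over 26,000 lbs' holds; out-of-service rate (%) 4 ≤ 27 → met
Not met: 0 of 7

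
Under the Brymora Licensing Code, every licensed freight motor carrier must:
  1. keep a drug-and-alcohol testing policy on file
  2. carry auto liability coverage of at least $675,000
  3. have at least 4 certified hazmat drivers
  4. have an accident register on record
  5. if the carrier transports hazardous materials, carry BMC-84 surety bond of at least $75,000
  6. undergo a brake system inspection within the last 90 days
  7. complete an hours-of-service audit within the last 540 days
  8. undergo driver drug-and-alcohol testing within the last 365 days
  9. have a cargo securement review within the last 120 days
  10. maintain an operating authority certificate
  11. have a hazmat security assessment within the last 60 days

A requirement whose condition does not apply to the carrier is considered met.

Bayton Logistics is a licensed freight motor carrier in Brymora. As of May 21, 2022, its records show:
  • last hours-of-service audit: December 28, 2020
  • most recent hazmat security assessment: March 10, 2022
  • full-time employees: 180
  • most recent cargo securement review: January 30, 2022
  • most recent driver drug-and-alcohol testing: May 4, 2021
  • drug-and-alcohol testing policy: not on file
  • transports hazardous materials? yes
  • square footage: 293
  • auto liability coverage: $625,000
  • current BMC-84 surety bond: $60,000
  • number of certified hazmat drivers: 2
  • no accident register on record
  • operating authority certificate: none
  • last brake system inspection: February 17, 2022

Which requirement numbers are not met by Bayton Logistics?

1. drug-and-alcohol testing policy absent → not met
2. auto liability coverage $625,000 < $675,000 → not met
3. certified hazmat drivers 2 < 4 → not met
4. accident register absent → not met
5. condition 'transports hazardous materials' holds; BMC-84 surety bond $60,000 < $75,000 → not met
6. brake system inspection 93 days ago vs limit 90 → not met
7. hours-of-service audit 509 days ago vs limit 540 → met
8. driver drug-and-alcohol testing 382 days ago vs limit 365 → not met
9. cargo securement review 111 days ago vs limit 120 → met
10. operating authority certificate absent → not met
11. hazmat security assessment 72 days ago vs limit 60 → not met
Not met: 1, 2, 3, 4, 5, 6, 8, 10, 11

1, 2, 3, 4, 5, 6, 8, 10, 11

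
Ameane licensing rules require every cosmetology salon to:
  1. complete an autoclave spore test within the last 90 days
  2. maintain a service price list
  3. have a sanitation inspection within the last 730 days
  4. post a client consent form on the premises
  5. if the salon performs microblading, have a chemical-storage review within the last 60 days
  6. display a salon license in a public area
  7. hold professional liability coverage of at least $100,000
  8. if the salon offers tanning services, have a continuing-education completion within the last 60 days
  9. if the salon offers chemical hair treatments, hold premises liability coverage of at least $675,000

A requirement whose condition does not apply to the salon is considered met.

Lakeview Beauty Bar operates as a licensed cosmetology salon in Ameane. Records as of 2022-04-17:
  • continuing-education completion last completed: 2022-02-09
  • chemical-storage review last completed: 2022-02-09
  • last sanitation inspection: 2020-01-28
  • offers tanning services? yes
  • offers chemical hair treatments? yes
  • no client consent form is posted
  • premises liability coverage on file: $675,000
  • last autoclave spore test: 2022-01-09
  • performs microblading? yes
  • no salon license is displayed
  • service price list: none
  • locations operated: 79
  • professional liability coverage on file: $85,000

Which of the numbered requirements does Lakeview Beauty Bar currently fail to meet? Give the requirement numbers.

1, 2, 3, 4, 5, 6, 7, 8

1. autoclave spore test 98 days ago vs limit 90 → not met
2. service price list absent → not met
3. sanitation inspection 810 days ago vs limit 730 → not met
4. client consent form absent → not met
5. condition 'performs microblading' holds; chemical-storage review 67 days ago vs limit 60 → not met
6. salon license absent → not met
7. professional liability coverage $85,000 < $100,000 → not met
8. condition 'offers tanning services' holds; continuing-education completion 67 days ago vs limit 60 → not met
9. condition 'offers chemical hair treatments' holds; premises liability coverage $675,000 ≥ $675,000 → met
Not met: 1, 2, 3, 4, 5, 6, 7, 8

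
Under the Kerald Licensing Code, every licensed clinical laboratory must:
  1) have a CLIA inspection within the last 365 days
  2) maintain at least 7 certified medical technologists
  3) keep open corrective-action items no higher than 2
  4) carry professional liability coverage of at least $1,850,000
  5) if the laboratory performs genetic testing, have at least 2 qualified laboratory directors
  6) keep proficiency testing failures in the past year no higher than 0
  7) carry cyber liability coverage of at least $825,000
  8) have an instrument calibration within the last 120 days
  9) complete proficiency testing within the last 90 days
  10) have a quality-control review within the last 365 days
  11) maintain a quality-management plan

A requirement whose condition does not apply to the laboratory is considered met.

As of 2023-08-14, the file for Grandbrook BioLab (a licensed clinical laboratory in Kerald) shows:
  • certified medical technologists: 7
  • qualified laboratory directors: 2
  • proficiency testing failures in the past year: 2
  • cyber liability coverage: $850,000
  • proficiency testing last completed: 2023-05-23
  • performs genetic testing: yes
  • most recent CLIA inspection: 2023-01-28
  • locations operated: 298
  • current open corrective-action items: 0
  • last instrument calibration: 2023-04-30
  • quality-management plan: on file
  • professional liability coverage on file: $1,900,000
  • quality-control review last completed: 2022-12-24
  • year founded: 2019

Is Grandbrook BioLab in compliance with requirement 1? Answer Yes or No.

Yes

1. CLIA inspection 198 days ago vs limit 365 → met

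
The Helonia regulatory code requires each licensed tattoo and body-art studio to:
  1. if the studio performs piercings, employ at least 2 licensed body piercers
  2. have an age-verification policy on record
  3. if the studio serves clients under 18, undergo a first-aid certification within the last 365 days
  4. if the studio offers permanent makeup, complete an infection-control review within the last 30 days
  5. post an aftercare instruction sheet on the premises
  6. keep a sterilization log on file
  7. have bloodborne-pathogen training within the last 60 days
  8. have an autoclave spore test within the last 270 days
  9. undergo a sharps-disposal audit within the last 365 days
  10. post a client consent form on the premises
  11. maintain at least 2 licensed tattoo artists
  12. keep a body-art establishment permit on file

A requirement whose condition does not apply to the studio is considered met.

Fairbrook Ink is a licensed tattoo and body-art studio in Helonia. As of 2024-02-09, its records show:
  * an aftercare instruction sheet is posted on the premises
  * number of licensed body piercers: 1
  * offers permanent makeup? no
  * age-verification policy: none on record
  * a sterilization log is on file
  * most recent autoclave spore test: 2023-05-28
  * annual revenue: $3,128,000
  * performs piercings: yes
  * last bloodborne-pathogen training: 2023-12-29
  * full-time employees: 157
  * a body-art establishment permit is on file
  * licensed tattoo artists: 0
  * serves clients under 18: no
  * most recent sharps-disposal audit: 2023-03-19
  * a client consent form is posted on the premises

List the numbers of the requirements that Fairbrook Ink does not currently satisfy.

1, 2, 11

1. condition 'performs piercings' holds; licensed body piercers 1 < 2 → not met
2. age-verification policy absent → not met
3. condition 'serves clients under 18' does not hold → requirement n/a → met
4. condition 'offers permanent makeup' does not hold → requirement n/a → met
5. aftercare instruction sheet present → met
6. sterilization log present → met
7. bloodborne-pathogen training 42 days ago vs limit 60 → met
8. autoclave spore test 257 days ago vs limit 270 → met
9. sharps-disposal audit 327 days ago vs limit 365 → met
10. client consent form present → met
11. licensed tattoo artists 0 < 2 → not met
12. body-art establishment permit present → met
Not met: 1, 2, 11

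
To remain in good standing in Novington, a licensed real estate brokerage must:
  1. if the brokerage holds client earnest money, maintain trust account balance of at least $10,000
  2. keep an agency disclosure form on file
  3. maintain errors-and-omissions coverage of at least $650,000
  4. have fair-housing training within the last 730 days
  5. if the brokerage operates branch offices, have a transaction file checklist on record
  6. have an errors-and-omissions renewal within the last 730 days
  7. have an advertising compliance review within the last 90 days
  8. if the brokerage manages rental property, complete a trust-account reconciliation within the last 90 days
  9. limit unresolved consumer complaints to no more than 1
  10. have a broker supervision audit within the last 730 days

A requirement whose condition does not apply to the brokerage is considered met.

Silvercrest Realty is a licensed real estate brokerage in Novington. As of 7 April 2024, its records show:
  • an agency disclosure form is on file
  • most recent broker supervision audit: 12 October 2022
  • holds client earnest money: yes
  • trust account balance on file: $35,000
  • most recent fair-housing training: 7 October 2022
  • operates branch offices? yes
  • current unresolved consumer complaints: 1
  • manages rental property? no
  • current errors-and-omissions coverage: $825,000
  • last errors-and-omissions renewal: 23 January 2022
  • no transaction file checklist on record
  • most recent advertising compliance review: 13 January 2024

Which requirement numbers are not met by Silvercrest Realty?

1. condition 'holds client earnest money' holds; trust account balance $35,000 ≥ $10,000 → met
2. agency disclosure form present → met
3. errors-and-omissions coverage $825,000 ≥ $650,000 → met
4. fair-housing training 548 days ago vs limit 730 → met
5. condition 'operates branch offices' holds; transaction file checklist absent → not met
6. errors-and-omissions renewal 805 days ago vs limit 730 → not met
7. advertising compliance review 85 days ago vs limit 90 → met
8. condition 'manages rental property' does not hold → requirement n/a → met
9. unresolved consumer complaints 1 ≤ 1 → met
10. broker supervision audit 543 days ago vs limit 730 → met
Not met: 5, 6

5, 6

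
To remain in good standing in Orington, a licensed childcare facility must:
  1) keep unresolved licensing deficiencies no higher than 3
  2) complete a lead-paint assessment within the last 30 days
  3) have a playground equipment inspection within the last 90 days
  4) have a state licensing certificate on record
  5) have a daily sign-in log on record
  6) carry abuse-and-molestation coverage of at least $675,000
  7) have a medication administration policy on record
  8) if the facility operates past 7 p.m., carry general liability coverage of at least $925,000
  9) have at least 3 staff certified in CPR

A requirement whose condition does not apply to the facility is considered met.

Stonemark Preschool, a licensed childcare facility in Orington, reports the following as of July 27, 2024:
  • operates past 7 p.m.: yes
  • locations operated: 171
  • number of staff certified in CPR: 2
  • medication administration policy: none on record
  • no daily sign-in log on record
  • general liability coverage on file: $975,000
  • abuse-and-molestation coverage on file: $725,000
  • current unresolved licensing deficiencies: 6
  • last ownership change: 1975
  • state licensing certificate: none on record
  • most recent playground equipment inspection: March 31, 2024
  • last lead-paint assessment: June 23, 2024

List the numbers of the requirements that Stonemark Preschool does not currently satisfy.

1, 2, 3, 4, 5, 7, 9

1. unresolved licensing deficiencies 6 > 3 → not met
2. lead-paint assessment 34 days ago vs limit 30 → not met
3. playground equipment inspection 118 days ago vs limit 90 → not met
4. state licensing certificate absent → not met
5. daily sign-in log absent → not met
6. abuse-and-molestation coverage $725,000 ≥ $675,000 → met
7. medication administration policy absent → not met
8. condition 'operates past 7 p.m.' holds; general liability coverage $975,000 ≥ $925,000 → met
9. staff certified in CPR 2 < 3 → not met
Not met: 1, 2, 3, 4, 5, 7, 9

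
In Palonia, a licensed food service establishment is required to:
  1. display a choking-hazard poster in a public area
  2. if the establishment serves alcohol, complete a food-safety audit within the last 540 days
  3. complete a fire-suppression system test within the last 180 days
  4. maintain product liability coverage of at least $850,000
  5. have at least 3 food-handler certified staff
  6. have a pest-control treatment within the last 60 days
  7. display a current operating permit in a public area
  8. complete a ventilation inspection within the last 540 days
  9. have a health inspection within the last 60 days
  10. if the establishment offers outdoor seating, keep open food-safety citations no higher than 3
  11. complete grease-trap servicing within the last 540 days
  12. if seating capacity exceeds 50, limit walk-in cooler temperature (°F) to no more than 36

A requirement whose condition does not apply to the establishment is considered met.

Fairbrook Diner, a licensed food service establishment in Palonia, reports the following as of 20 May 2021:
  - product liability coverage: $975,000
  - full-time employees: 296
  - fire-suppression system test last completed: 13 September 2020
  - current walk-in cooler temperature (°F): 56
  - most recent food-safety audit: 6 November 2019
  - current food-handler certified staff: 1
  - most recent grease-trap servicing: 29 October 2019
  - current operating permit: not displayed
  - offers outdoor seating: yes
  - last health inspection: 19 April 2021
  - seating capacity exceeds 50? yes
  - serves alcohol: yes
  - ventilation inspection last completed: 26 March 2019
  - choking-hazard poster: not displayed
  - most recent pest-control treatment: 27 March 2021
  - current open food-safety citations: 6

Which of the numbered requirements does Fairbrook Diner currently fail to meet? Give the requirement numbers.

1, 2, 3, 5, 7, 8, 10, 11, 12

1. choking-hazard poster absent → not met
2. condition 'serves alcohol' holds; food-safety audit 561 days ago vs limit 540 → not met
3. fire-suppression system test 249 days ago vs limit 180 → not met
4. product liability coverage $975,000 ≥ $850,000 → met
5. food-handler certified staff 1 < 3 → not met
6. pest-control treatment 54 days ago vs limit 60 → met
7. current operating permit absent → not met
8. ventilation inspection 786 days ago vs limit 540 → not met
9. health inspection 31 days ago vs limit 60 → met
10. condition 'offers outdoor seating' holds; open food-safety citations 6 > 3 → not met
11. grease-trap servicing 569 days ago vs limit 540 → not met
12. condition 'seating capacity exceeds 50' holds; walk-in cooler temperature (°F) 56 > 36 → not met
Not met: 1, 2, 3, 5, 7, 8, 10, 11, 12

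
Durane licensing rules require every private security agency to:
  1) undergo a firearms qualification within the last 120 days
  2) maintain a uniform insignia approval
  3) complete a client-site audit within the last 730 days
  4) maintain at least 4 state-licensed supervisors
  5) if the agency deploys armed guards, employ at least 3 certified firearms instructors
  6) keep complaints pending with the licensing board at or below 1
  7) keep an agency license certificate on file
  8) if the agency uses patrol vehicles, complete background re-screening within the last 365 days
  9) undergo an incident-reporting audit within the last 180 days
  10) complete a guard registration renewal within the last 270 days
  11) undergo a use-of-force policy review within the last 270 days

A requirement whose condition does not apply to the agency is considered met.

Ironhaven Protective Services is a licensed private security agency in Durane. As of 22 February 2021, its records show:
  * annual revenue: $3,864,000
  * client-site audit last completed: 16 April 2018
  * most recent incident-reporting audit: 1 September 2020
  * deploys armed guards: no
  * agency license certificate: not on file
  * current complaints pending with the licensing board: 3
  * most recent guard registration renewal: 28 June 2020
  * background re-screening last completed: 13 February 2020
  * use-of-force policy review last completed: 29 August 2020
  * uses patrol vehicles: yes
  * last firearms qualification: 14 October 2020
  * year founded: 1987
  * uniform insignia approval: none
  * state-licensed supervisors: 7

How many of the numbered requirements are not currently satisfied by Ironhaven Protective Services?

6

1. firearms qualification 131 days ago vs limit 120 → not met
2. uniform insignia approval absent → not met
3. client-site audit 1043 days ago vs limit 730 → not met
4. state-licensed supervisors 7 ≥ 4 → met
5. condition 'deploys armed guards' does not hold → requirement n/a → met
6. complaints pending with the licensing board 3 > 1 → not met
7. agency license certificate absent → not met
8. condition 'uses patrol vehicles' holds; background re-screening 375 days ago vs limit 365 → not met
9. incident-reporting audit 174 days ago vs limit 180 → met
10. guard registration renewal 239 days ago vs limit 270 → met
11. use-of-force policy review 177 days ago vs limit 270 → met
Not met: 6 of 11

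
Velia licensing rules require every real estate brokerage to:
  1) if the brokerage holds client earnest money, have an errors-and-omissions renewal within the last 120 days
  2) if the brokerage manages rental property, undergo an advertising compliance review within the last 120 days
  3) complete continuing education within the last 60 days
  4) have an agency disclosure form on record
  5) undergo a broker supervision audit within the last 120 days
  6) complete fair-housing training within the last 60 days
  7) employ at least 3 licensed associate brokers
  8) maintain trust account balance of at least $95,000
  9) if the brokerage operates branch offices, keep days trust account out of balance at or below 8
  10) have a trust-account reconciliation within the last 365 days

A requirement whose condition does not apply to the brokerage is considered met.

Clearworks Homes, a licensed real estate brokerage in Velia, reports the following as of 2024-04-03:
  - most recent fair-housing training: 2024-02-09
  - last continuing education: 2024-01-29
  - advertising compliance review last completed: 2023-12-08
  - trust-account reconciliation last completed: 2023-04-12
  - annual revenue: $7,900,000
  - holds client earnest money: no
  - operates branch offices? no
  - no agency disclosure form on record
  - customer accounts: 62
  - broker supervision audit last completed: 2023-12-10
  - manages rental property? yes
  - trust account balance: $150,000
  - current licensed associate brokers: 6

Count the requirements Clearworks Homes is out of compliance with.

2

1. condition 'holds client earnest money' does not hold → requirement n/a → met
2. condition 'manages rental property' holds; advertising compliance review 117 days ago vs limit 120 → met
3. continuing education 65 days ago vs limit 60 → not met
4. agency disclosure form absent → not met
5. broker supervision audit 115 days ago vs limit 120 → met
6. fair-housing training 54 days ago vs limit 60 → met
7. licensed associate brokers 6 ≥ 3 → met
8. trust account balance $150,000 ≥ $95,000 → met
9. condition 'operates branch offices' does not hold → requirement n/a → met
10. trust-account reconciliation 357 days ago vs limit 365 → met
Not met: 2 of 10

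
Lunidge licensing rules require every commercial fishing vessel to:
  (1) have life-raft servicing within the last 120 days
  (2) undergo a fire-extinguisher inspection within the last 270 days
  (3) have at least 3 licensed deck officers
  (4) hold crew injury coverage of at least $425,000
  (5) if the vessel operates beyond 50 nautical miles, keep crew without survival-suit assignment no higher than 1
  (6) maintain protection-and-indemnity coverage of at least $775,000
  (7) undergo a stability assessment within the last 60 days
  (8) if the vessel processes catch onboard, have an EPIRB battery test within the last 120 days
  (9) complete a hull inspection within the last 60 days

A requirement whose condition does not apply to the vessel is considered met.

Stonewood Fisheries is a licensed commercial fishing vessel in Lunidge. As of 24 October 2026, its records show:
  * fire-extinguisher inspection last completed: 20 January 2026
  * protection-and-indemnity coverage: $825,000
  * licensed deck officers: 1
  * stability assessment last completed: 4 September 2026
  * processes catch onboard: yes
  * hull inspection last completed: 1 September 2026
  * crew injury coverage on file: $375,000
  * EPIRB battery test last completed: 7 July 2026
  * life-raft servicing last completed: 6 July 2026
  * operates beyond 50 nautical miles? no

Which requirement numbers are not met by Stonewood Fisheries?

2, 3, 4

1. life-raft servicing 110 days ago vs limit 120 → met
2. fire-extinguisher inspection 277 days ago vs limit 270 → not met
3. licensed deck officers 1 < 3 → not met
4. crew injury coverage $375,000 < $425,000 → not met
5. condition 'operates beyond 50 nautical miles' does not hold → requirement n/a → met
6. protection-and-indemnity coverage $825,000 ≥ $775,000 → met
7. stability assessment 50 days ago vs limit 60 → met
8. condition 'processes catch onboard' holds; EPIRB battery test 109 days ago vs limit 120 → met
9. hull inspection 53 days ago vs limit 60 → met
Not met: 2, 3, 4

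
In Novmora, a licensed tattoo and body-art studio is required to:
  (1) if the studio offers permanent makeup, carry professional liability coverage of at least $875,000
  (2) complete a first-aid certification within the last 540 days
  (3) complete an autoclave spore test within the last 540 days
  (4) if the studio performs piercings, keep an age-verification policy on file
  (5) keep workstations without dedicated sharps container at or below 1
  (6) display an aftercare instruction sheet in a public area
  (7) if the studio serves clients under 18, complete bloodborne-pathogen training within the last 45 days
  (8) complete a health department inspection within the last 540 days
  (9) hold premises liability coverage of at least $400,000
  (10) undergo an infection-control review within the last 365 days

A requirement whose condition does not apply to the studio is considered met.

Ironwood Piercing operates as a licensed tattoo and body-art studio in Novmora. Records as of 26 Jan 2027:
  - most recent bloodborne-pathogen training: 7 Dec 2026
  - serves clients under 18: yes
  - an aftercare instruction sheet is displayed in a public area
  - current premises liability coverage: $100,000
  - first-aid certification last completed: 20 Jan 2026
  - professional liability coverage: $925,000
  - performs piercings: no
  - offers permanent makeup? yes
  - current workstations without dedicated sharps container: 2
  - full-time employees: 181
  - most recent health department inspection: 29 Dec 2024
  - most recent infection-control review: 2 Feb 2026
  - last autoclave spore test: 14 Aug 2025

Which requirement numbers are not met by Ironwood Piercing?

1. condition 'offers permanent makeup' holds; professional liability coverage $925,000 ≥ $875,000 → met
2. first-aid certification 371 days ago vs limit 540 → met
3. autoclave spore test 530 days ago vs limit 540 → met
4. condition 'performs piercings' does not hold → requirement n/a → met
5. workstations without dedicated sharps container 2 > 1 → not met
6. aftercare instruction sheet present → met
7. condition 'serves clients under 18' holds; bloodborne-pathogen training 50 days ago vs limit 45 → not met
8. health department inspection 758 days ago vs limit 540 → not met
9. premises liability coverage $100,000 < $400,000 → not met
10. infection-control review 358 days ago vs limit 365 → met
Not met: 5, 7, 8, 9

5, 7, 8, 9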